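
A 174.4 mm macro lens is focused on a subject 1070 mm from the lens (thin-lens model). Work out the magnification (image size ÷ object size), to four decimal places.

Thin lens: 1/f = 1/dₒ + 1/dᵢ → 1/dᵢ = 1/174.4 − 1/1070 = 0.0047994 mm⁻¹, so dᵢ ≈ 208.3609 mm.
Magnification m = dᵢ/dₒ = 208.3609/1070 ≈ 0.19473.

0.1947×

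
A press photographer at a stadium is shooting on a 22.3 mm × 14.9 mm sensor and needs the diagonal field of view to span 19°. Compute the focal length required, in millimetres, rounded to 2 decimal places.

80.13 mm

Sensor diagonal = √(22.3² + 14.9²) = √719.3000 ≈ 26.8198 mm.
From α = 2·arctan(d/2f) we get f = d / (2·tan(α/2)).
With d = 26.8198 mm and α/2 = 9.5°, tan(α/2) ≈ 0.16734, so f ≈ 26.8198 / 0.33469 ≈ 80.1343 mm.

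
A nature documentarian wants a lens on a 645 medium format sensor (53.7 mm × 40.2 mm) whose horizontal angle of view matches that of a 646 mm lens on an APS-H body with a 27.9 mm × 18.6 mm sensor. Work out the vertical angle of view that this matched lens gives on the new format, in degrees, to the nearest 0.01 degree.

1.85°

Equal horizontal AOV ⇒ f₂ = f₁ · 53.7/27.9 = 646 × 1.92473 ≈ 1243.3763 mm.
Vertical AOV on the new format = 2·arctan(40.2 / (2 × 1243.3763)) = 2·arctan(0.01617) ≈ 1.8523°.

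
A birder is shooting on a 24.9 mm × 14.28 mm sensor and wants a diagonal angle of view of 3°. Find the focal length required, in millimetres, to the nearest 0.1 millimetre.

548.1 mm

Sensor diagonal = √(24.9² + 14.28²) = √823.9284 ≈ 28.7042 mm.
From α = 2·arctan(d/2f) we get f = d / (2·tan(α/2)).
With d = 28.7042 mm and α/2 = 1.5°, tan(α/2) ≈ 0.02619, so f ≈ 28.7042 / 0.05237 ≈ 548.0837 mm.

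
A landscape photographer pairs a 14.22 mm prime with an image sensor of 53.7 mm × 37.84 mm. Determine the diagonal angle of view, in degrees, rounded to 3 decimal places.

133.182°

Sensor diagonal = √(53.7² + 37.84²) = √4315.5556 ≈ 65.6929 mm.
Angle of view α = 2·arctan(d/2f) with d = 65.6929 mm and f = 14.22 mm.
d/2f = 2.30988; arctan(2.30988) ≈ 66.5911°, so α ≈ 133.1822°.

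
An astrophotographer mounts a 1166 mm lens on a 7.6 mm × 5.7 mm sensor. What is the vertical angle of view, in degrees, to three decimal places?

Angle of view α = 2·arctan(h/2f) with h = 5.7 mm and f = 1166 mm.
h/2f = 0.00244; arctan(0.00244) ≈ 0.1400°, so α ≈ 0.2801°.

0.280°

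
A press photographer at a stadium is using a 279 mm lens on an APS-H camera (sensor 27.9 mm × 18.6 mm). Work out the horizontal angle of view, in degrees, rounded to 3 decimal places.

Angle of view α = 2·arctan(w/2f) with w = 27.9 mm and f = 279 mm.
w/2f = 0.05000; arctan(0.05000) ≈ 2.8624°, so α ≈ 5.7248°.

5.725°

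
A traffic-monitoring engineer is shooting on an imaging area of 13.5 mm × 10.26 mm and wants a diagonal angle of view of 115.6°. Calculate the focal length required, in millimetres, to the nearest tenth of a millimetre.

5.3 mm

Sensor diagonal = √(13.5² + 10.26²) = √287.5176 ≈ 16.9563 mm.
From α = 2·arctan(d/2f) we get f = d / (2·tan(α/2)).
With d = 16.9563 mm and α/2 = 57.8°, tan(α/2) ≈ 1.58797, so f ≈ 16.9563 / 3.17595 ≈ 5.3390 mm.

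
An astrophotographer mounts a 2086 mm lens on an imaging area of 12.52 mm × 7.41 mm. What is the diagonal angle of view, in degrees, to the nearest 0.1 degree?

Sensor diagonal = √(12.52² + 7.41²) = √211.6585 ≈ 14.5485 mm.
Angle of view α = 2·arctan(d/2f) with d = 14.5485 mm and f = 2086 mm.
d/2f = 0.00349; arctan(0.00349) ≈ 0.1998°, so α ≈ 0.3996°.

0.4°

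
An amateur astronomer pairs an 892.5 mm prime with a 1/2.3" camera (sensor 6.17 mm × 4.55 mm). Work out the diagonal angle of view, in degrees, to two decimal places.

0.49°

Sensor diagonal = √(6.17² + 4.55²) = √58.7714 ≈ 7.6663 mm.
Angle of view α = 2·arctan(d/2f) with d = 7.6663 mm and f = 892.5 mm.
d/2f = 0.00429; arctan(0.00429) ≈ 0.2461°, so α ≈ 0.4921°.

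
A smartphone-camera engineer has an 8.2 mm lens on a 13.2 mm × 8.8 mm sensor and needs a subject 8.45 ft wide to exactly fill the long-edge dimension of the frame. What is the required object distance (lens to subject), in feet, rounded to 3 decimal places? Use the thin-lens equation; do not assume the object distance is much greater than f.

W: 8.45 ft × 304.8 mm/ft = 2575.56 mm.
Magnification m = w/W = dᵢ/dₒ; combined with 1/f = 1/dₒ + 1/dᵢ this gives dₒ = f·(1 + W/w).
dₒ = 8.2 mm × (1 + 2575.56/13.2) = 8.2 × 196.1182 ≈ 1608.169 mm = 1608.169/304.8 ft = 5.27615 ft.

5.276 ft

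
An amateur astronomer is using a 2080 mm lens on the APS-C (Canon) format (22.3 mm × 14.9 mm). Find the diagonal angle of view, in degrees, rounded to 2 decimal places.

Sensor diagonal = √(22.3² + 14.9²) = √719.3000 ≈ 26.8198 mm.
Angle of view α = 2·arctan(d/2f) with d = 26.8198 mm and f = 2080 mm.
d/2f = 0.00645; arctan(0.00645) ≈ 0.3694°, so α ≈ 0.7388°.

0.74°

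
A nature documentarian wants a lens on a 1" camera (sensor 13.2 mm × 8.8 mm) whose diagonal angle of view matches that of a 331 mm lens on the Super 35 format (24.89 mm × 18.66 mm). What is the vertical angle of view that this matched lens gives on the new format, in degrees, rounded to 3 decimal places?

2.986°

Sensor diagonal = √(24.89² + 18.66²) = √967.7077 ≈ 31.1080 mm.
Sensor diagonal = √(13.2² + 8.8²) = √251.6800 ≈ 15.8644 mm.
Equal diagonal AOV ⇒ f₂ = f₁ · 15.8644/31.1080 = 331 × 0.50998 ≈ 168.8030 mm.
Vertical AOV on the new format = 2·arctan(8.8 / (2 × 168.8030)) = 2·arctan(0.02607) ≈ 2.9863°.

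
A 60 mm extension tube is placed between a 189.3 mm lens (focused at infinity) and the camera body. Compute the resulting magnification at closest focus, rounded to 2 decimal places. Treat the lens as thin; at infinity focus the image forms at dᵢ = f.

0.32×

The tube moves the image plane from f to f + e, so dᵢ = 189.3 + 60 = 249.3 mm. Focus is achieved when 1/f = 1/dₒ + 1/dᵢ, giving dₒ = 1/(1/f − 1/(f+e)).
Magnification m = dᵢ/dₒ = (f+e)·(1/f − 1/(f+e)) = e/f = 60/189.3 ≈ 0.3170.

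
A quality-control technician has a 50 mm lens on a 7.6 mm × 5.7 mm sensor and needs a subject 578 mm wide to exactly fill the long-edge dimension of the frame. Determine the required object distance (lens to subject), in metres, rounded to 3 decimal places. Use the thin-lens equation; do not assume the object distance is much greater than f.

3.853 m

Magnification m = w/W = dᵢ/dₒ; combined with 1/f = 1/dₒ + 1/dᵢ this gives dₒ = f·(1 + W/w).
dₒ = 50 mm × (1 + 578/7.6) = 50 × 77.0526 ≈ 3852.632 mm = 3.85263 m.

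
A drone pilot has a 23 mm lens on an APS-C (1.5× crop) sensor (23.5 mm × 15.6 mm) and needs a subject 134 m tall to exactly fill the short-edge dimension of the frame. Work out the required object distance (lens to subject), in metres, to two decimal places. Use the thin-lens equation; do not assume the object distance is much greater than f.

W: 134 m = 134000 mm.
Magnification m = h/W = dᵢ/dₒ; combined with 1/f = 1/dₒ + 1/dᵢ this gives dₒ = f·(1 + W/h).
dₒ = 23 mm × (1 + 134000/15.6) = 23 × 8590.7436 ≈ 197587.103 mm = 197.587 m.

197.59 m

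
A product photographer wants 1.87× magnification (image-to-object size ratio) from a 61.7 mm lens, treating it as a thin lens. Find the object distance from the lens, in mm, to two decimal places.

With m = dᵢ/dₒ and 1/f = 1/dₒ + 1/dᵢ, substituting dᵢ = m·dₒ gives 1/f = (1 + 1/m)/dₒ, hence dₒ = f·(1 + 1/m).
dₒ = 61.7 × (1 + 1/1.87) = 61.7 × 1.53476 ≈ 94.695 mm.

94.69 mm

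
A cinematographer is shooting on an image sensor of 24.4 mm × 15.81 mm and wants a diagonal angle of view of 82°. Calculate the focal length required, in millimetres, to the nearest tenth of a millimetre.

Sensor diagonal = √(24.4² + 15.81²) = √845.3161 ≈ 29.0743 mm.
From α = 2·arctan(d/2f) we get f = d / (2·tan(α/2)).
With d = 29.0743 mm and α/2 = 41°, tan(α/2) ≈ 0.86929, so f ≈ 29.0743 / 1.73857 ≈ 16.7231 mm.

16.7 mm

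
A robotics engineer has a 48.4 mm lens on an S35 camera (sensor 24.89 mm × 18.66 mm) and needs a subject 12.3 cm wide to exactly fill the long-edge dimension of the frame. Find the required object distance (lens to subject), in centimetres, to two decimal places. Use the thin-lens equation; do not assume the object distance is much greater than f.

28.76 cm

W: 12.3 cm = 123 mm.
Magnification m = w/W = dᵢ/dₒ; combined with 1/f = 1/dₒ + 1/dᵢ this gives dₒ = f·(1 + W/w).
dₒ = 48.4 mm × (1 + 123/24.89) = 48.4 × 5.9417 ≈ 287.580 mm = 28.758 cm.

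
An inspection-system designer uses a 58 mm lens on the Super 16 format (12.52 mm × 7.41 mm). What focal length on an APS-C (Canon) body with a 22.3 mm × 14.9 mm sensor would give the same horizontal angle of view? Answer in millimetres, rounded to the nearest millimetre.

103 mm

Equal angle of view means equal width/f ratio, so f₂ = f₁ · (width₂/width₁) = 58 × 22.3/12.52.
f₂ = 58 × 1.78115 ≈ 103.307 mm.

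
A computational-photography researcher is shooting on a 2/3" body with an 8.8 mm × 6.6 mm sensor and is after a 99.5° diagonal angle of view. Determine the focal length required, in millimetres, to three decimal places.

4.656 mm

Sensor diagonal = √(8.8² + 6.6²) = √121.0000 ≈ 11.0000 mm.
From α = 2·arctan(d/2f) we get f = d / (2·tan(α/2)).
With d = 11.0000 mm and α/2 = 49.75°, tan(α/2) ≈ 1.18125, so f ≈ 11.0000 / 2.36250 ≈ 4.6561 mm.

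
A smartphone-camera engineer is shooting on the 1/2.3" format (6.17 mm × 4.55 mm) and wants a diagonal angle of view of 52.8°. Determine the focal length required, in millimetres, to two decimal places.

7.72 mm

Sensor diagonal = √(6.17² + 4.55²) = √58.7714 ≈ 7.6663 mm.
From α = 2·arctan(d/2f) we get f = d / (2·tan(α/2)).
With d = 7.6663 mm and α/2 = 26.4°, tan(α/2) ≈ 0.49640, so f ≈ 7.6663 / 0.99281 ≈ 7.7218 mm.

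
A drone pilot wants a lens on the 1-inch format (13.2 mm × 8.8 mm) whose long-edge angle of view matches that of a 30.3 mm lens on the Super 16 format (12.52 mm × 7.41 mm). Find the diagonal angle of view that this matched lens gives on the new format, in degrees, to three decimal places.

27.889°

Equal long-edge AOV ⇒ f₂ = f₁ · 13.2/12.52 = 30.3 × 1.05431 ≈ 31.9457 mm.
Sensor diagonal = √(13.2² + 8.8²) = √251.6800 ≈ 15.8644 mm.
Diagonal AOV on the new format = 2·arctan(15.8644 / (2 × 31.9457)) = 2·arctan(0.24830) ≈ 27.8894°.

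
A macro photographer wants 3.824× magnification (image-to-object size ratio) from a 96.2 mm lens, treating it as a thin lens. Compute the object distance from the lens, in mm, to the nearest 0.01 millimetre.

121.36 mm

With m = dᵢ/dₒ and 1/f = 1/dₒ + 1/dᵢ, substituting dᵢ = m·dₒ gives 1/f = (1 + 1/m)/dₒ, hence dₒ = f·(1 + 1/m).
dₒ = 96.2 × (1 + 1/3.824) = 96.2 × 1.26151 ≈ 121.357 mm.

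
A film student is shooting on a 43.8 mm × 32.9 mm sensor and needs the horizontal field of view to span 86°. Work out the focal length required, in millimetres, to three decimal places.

23.485 mm

From α = 2·arctan(w/2f) we get f = w / (2·tan(α/2)).
With w = 43.8 mm and α/2 = 43°, tan(α/2) ≈ 0.93252, so f ≈ 43.8 / 1.86503 ≈ 23.4849 mm.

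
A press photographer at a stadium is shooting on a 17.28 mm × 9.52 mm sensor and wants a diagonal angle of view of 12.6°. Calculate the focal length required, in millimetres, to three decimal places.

89.351 mm

Sensor diagonal = √(17.28² + 9.52²) = √389.2288 ≈ 19.7289 mm.
From α = 2·arctan(d/2f) we get f = d / (2·tan(α/2)).
With d = 19.7289 mm and α/2 = 6.3°, tan(α/2) ≈ 0.11040, so f ≈ 19.7289 / 0.22080 ≈ 89.3510 mm.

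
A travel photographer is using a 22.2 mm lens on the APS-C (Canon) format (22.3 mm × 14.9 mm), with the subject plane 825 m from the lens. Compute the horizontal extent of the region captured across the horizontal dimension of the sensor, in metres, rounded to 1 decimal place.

828.7 m

dₒ: 825 m = 825000 mm.
Similar triangles through the lens centre give W/dₒ = w/dᵢ; with 1/f = 1/dₒ + 1/dᵢ this gives W = w·(dₒ − f)/f.
W = 22.3 mm × (825000 − 22.2) / 22.2 = 22.3 × 37161.1622 ≈ 828693.916 mm = 828.694 m.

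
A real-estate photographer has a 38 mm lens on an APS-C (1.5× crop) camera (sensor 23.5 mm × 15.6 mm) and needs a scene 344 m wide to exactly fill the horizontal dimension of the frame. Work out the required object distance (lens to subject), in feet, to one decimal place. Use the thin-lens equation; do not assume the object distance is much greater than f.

W: 344 m = 344000 mm.
Magnification m = w/W = dᵢ/dₒ; combined with 1/f = 1/dₒ + 1/dᵢ this gives dₒ = f·(1 + W/w).
dₒ = 38 mm × (1 + 344000/23.5) = 38 × 14639.2979 ≈ 556293.319 mm = 556293.319/304.8 ft = 1825.11 ft.

1825.1 ft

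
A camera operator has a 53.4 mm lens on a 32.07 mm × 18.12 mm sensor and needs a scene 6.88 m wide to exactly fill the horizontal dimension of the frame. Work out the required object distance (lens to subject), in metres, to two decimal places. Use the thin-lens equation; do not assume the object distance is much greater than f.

11.51 m

W: 6.88 m = 6880 mm.
Magnification m = w/W = dᵢ/dₒ; combined with 1/f = 1/dₒ + 1/dᵢ this gives dₒ = f·(1 + W/w).
dₒ = 53.4 mm × (1 + 6880/32.07) = 53.4 × 215.5307 ≈ 11509.340 mm = 11.5093 m.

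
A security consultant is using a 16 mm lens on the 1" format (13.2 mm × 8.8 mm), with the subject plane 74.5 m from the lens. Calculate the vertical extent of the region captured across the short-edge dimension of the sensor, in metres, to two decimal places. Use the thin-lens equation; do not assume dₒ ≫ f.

40.97 m

dₒ: 74.5 m = 74500 mm.
Similar triangles through the lens centre give W/dₒ = h/dᵢ; with 1/f = 1/dₒ + 1/dᵢ this gives W = h·(dₒ − f)/f.
W = 8.8 mm × (74500 − 16) / 16 = 8.8 × 4655.2500 ≈ 40966.200 mm = 40.9662 m.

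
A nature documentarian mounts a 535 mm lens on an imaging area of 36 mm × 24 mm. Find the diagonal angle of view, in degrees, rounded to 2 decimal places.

Sensor diagonal = √(36² + 24²) = √1872.0000 ≈ 43.2666 mm.
Angle of view α = 2·arctan(d/2f) with d = 43.2666 mm and f = 535 mm.
d/2f = 0.04044; arctan(0.04044) ≈ 2.3156°, so α ≈ 4.6311°.

4.63°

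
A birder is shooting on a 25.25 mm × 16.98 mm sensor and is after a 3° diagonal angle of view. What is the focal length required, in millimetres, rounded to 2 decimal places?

581.01 mm

Sensor diagonal = √(25.25² + 16.98²) = √925.8829 ≈ 30.4283 mm.
From α = 2·arctan(d/2f) we get f = d / (2·tan(α/2)).
With d = 30.4283 mm and α/2 = 1.5°, tan(α/2) ≈ 0.02619, so f ≈ 30.4283 / 0.05237 ≈ 581.0054 mm.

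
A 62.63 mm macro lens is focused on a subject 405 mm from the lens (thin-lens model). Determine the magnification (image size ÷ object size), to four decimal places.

Thin lens: 1/f = 1/dₒ + 1/dᵢ → 1/dᵢ = 1/62.63 − 1/405 = 0.0134977 mm⁻¹, so dᵢ ≈ 74.0870 mm.
Magnification m = dᵢ/dₒ = 74.0870/405 ≈ 0.18293.

0.1829×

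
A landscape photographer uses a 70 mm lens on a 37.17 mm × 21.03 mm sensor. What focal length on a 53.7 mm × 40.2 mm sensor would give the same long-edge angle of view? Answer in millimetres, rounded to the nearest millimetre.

Equal angle of view means equal width/f ratio, so f₂ = f₁ · (width₂/width₁) = 70 × 53.7/37.17.
f₂ = 70 × 1.44471 ≈ 101.130 mm.

101 mm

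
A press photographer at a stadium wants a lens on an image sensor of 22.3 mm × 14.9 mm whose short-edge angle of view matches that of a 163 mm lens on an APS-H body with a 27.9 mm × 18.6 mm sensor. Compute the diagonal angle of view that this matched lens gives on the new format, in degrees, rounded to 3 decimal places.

Equal short-edge AOV ⇒ f₂ = f₁ · 14.9/18.6 = 163 × 0.80108 ≈ 130.5753 mm.
Sensor diagonal = √(22.3² + 14.9²) = √719.3000 ≈ 26.8198 mm.
Diagonal AOV on the new format = 2·arctan(26.8198 / (2 × 130.5753)) = 2·arctan(0.10270) ≈ 11.7273°.

11.727°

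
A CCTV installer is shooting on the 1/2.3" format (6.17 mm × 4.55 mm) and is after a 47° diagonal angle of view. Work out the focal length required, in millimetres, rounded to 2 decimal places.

8.82 mm

Sensor diagonal = √(6.17² + 4.55²) = √58.7714 ≈ 7.6663 mm.
From α = 2·arctan(d/2f) we get f = d / (2·tan(α/2)).
With d = 7.6663 mm and α/2 = 23.5°, tan(α/2) ≈ 0.43481, so f ≈ 7.6663 / 0.86962 ≈ 8.8156 mm.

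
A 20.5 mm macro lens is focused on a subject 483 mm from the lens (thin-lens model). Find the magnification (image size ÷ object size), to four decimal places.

Thin lens: 1/f = 1/dₒ + 1/dᵢ → 1/dᵢ = 1/20.5 − 1/483 = 0.0467101 mm⁻¹, so dᵢ ≈ 21.4086 mm.
Magnification m = dᵢ/dₒ = 21.4086/483 ≈ 0.04432.

0.0443×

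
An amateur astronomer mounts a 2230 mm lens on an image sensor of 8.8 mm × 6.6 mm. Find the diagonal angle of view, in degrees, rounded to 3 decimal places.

Sensor diagonal = √(8.8² + 6.6²) = √121.0000 ≈ 11.0000 mm.
Angle of view α = 2·arctan(d/2f) with d = 11.0000 mm and f = 2230 mm.
d/2f = 0.00247; arctan(0.00247) ≈ 0.1413°, so α ≈ 0.2826°.

0.283°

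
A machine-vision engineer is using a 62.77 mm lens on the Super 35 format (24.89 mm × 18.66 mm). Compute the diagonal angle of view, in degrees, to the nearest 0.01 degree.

27.83°

Sensor diagonal = √(24.89² + 18.66²) = √967.7077 ≈ 31.1080 mm.
Angle of view α = 2·arctan(d/2f) with d = 31.1080 mm and f = 62.77 mm.
d/2f = 0.24779; arctan(0.24779) ≈ 13.9172°, so α ≈ 27.8344°.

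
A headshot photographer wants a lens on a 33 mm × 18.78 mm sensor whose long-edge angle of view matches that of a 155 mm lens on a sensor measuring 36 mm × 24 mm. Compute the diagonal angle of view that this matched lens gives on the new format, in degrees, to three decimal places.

15.221°

Equal long-edge AOV ⇒ f₂ = f₁ · 33/36 = 155 × 0.91667 ≈ 142.0833 mm.
Sensor diagonal = √(33² + 18.78²) = √1441.6884 ≈ 37.9696 mm.
Diagonal AOV on the new format = 2·arctan(37.9696 / (2 × 142.0833)) = 2·arctan(0.13362) ≈ 15.2213°.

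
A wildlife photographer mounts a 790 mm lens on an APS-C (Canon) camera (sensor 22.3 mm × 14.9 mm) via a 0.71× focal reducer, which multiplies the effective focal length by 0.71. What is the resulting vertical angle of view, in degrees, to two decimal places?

1.52°

Effective focal length f = 790 × 0.71 = 560.9 mm.
α = 2·arctan(14.9 / (2 × 560.9)) = 2·arctan(0.01328) ≈ 1.5219°.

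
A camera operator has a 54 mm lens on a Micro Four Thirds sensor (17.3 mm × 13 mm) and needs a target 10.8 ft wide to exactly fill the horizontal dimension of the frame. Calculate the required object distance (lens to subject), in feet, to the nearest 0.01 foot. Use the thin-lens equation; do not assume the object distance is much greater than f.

33.89 ft

W: 10.8 ft × 304.8 mm/ft = 3291.84 mm.
Magnification m = w/W = dᵢ/dₒ; combined with 1/f = 1/dₒ + 1/dᵢ this gives dₒ = f·(1 + W/w).
dₒ = 54 mm × (1 + 3291.84/17.3) = 54 × 191.2798 ≈ 10329.107 mm = 10329.107/304.8 ft = 33.8881 ft.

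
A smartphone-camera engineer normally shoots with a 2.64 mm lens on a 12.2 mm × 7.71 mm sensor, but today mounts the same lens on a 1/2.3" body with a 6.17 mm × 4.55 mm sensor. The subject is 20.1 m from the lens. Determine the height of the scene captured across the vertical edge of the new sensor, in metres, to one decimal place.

34.6 m

The focal length stays 2.64 mm; the relevant sensor dimension is now h = 4.55 mm. Object distance dₒ = 20.1 m = 20100 mm.
Thin-lens field height W = h·(dₒ − f)/f = 4.55 × (20100 − 2.64)/2.64 ≈ 34637.495 mm = 34.6375 m.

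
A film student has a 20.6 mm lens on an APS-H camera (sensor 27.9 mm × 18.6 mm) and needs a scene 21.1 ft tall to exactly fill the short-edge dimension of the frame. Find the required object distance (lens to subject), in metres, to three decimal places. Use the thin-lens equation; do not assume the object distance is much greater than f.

W: 21.1 ft × 304.8 mm/ft = 6431.28 mm.
Magnification m = h/W = dᵢ/dₒ; combined with 1/f = 1/dₒ + 1/dᵢ this gives dₒ = f·(1 + W/h).
dₒ = 20.6 mm × (1 + 6431.28/18.6) = 20.6 × 346.7677 ≈ 7143.415 mm = 7.14342 m.

7.143 m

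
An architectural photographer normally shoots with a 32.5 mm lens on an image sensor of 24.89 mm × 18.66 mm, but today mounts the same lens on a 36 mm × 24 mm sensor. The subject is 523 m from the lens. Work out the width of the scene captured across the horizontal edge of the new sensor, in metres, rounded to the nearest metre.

579 m

The focal length stays 32.5 mm; the relevant sensor dimension is now w = 36 mm. Object distance dₒ = 523 m = 523000 mm.
Thin-lens field width W = w·(dₒ − f)/f = 36 × (523000 − 32.5)/32.5 ≈ 579287.077 mm = 579.287 m.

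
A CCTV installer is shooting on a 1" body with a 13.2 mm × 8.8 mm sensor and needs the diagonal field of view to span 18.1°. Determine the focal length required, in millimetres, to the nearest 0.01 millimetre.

49.80 mm

Sensor diagonal = √(13.2² + 8.8²) = √251.6800 ≈ 15.8644 mm.
From α = 2·arctan(d/2f) we get f = d / (2·tan(α/2)).
With d = 15.8644 mm and α/2 = 9.05°, tan(α/2) ≈ 0.15928, so f ≈ 15.8644 / 0.31856 ≈ 49.8007 mm.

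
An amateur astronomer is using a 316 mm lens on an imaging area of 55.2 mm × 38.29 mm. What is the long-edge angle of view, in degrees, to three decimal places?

Angle of view α = 2·arctan(w/2f) with w = 55.2 mm and f = 316 mm.
w/2f = 0.08734; arctan(0.08734) ≈ 4.9916°, so α ≈ 9.9833°.

9.983°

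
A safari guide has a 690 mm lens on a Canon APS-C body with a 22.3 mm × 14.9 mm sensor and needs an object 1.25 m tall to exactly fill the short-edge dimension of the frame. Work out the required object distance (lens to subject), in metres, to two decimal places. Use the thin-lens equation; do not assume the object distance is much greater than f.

58.58 m

W: 1.25 m = 1250 mm.
Magnification m = h/W = dᵢ/dₒ; combined with 1/f = 1/dₒ + 1/dᵢ this gives dₒ = f·(1 + W/h).
dₒ = 690 mm × (1 + 1250/14.9) = 690 × 84.8926 ≈ 58575.906 mm = 58.5759 m.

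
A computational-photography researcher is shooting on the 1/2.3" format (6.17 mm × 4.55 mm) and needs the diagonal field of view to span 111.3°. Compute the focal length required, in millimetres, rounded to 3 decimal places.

2.620 mm

Sensor diagonal = √(6.17² + 4.55²) = √58.7714 ≈ 7.6663 mm.
From α = 2·arctan(d/2f) we get f = d / (2·tan(α/2)).
With d = 7.6663 mm and α/2 = 55.65°, tan(α/2) ≈ 1.46320, so f ≈ 7.6663 / 2.92640 ≈ 2.6197 mm.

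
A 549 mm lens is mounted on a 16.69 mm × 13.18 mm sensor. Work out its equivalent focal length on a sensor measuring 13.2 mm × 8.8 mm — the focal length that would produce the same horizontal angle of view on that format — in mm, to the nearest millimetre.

Equal angle of view means equal width/f ratio, so f₂ = f₁ · (width₂/width₁) = 549 × 13.2/16.69.
f₂ = 549 × 0.79089 ≈ 434.200 mm.

434 mm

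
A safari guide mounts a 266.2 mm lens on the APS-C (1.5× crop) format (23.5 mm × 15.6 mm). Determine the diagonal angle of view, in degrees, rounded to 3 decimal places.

Sensor diagonal = √(23.5² + 15.6²) = √795.6100 ≈ 28.2066 mm.
Angle of view α = 2·arctan(d/2f) with d = 28.2066 mm and f = 266.2 mm.
d/2f = 0.05298; arctan(0.05298) ≈ 3.0327°, so α ≈ 6.0654°.

6.065°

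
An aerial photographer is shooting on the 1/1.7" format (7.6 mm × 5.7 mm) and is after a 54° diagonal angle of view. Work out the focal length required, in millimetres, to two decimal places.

9.32 mm

Sensor diagonal = √(7.6² + 5.7²) = √90.2500 ≈ 9.5000 mm.
From α = 2·arctan(d/2f) we get f = d / (2·tan(α/2)).
With d = 9.5000 mm and α/2 = 27°, tan(α/2) ≈ 0.50953, so f ≈ 9.5000 / 1.01905 ≈ 9.3224 mm.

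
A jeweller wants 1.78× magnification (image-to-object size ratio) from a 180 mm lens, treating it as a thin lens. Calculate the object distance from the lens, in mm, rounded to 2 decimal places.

281.12 mm

With m = dᵢ/dₒ and 1/f = 1/dₒ + 1/dᵢ, substituting dᵢ = m·dₒ gives 1/f = (1 + 1/m)/dₒ, hence dₒ = f·(1 + 1/m).
dₒ = 180 × (1 + 1/1.78) = 180 × 1.56180 ≈ 281.124 mm.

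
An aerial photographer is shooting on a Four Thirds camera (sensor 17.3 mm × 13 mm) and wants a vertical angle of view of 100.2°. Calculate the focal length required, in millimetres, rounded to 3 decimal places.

From α = 2·arctan(h/2f) we get f = h / (2·tan(α/2)).
With h = 13 mm and α/2 = 50.1°, tan(α/2) ≈ 1.19599, so f ≈ 13 / 2.39197 ≈ 5.4348 mm.

5.435 mm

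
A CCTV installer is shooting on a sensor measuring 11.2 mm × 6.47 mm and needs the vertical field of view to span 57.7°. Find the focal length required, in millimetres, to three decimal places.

From α = 2·arctan(h/2f) we get f = h / (2·tan(α/2)).
With h = 6.47 mm and α/2 = 28.85°, tan(α/2) ≈ 0.55089, so f ≈ 6.47 / 1.10178 ≈ 5.8723 mm.

5.872 mm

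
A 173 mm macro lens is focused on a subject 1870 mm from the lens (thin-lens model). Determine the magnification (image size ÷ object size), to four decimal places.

0.1019×

Thin lens: 1/f = 1/dₒ + 1/dᵢ → 1/dᵢ = 1/173 − 1/1870 = 0.0052456 mm⁻¹, so dᵢ ≈ 190.6364 mm.
Magnification m = dᵢ/dₒ = 190.6364/1870 ≈ 0.10194.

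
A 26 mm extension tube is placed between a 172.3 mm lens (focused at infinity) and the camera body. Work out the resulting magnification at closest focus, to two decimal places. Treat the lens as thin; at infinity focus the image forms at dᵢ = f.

The tube moves the image plane from f to f + e, so dᵢ = 172.3 + 26 = 198.3 mm. Focus is achieved when 1/f = 1/dₒ + 1/dᵢ, giving dₒ = 1/(1/f − 1/(f+e)).
Magnification m = dᵢ/dₒ = (f+e)·(1/f − 1/(f+e)) = e/f = 26/172.3 ≈ 0.1509.

0.15×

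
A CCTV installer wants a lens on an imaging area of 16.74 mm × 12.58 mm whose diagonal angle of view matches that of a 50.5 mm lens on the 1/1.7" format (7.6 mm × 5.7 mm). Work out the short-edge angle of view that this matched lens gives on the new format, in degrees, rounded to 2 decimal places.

Sensor diagonal = √(7.6² + 5.7²) = √90.2500 ≈ 9.5000 mm.
Sensor diagonal = √(16.74² + 12.58²) = √438.4840 ≈ 20.9400 mm.
Equal diagonal AOV ⇒ f₂ = f₁ · 20.9400/9.5000 = 50.5 × 2.20421 ≈ 111.3127 mm.
Short-edge AOV on the new format = 2·arctan(12.58 / (2 × 111.3127)) = 2·arctan(0.05651) ≈ 6.4684°.

6.47°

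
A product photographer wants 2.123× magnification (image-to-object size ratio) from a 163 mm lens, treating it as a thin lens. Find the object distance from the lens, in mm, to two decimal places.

With m = dᵢ/dₒ and 1/f = 1/dₒ + 1/dᵢ, substituting dᵢ = m·dₒ gives 1/f = (1 + 1/m)/dₒ, hence dₒ = f·(1 + 1/m).
dₒ = 163 × (1 + 1/2.123) = 163 × 1.47103 ≈ 239.778 mm.

239.78 mm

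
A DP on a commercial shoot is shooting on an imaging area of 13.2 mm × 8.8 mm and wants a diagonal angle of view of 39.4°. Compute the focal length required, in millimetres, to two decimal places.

22.15 mm

Sensor diagonal = √(13.2² + 8.8²) = √251.6800 ≈ 15.8644 mm.
From α = 2·arctan(d/2f) we get f = d / (2·tan(α/2)).
With d = 15.8644 mm and α/2 = 19.7°, tan(α/2) ≈ 0.35805, so f ≈ 15.8644 / 0.71610 ≈ 22.1538 mm.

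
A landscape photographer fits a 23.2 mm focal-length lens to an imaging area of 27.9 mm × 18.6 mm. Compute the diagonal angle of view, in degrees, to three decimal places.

71.709°

Sensor diagonal = √(27.9² + 18.6²) = √1124.3700 ≈ 33.5316 mm.
Angle of view α = 2·arctan(d/2f) with d = 33.5316 mm and f = 23.2 mm.
d/2f = 0.72266; arctan(0.72266) ≈ 35.8543°, so α ≈ 71.7086°.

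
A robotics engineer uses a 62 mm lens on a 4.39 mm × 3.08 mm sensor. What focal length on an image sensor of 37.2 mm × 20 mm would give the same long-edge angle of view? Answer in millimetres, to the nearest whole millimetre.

Equal angle of view means equal width/f ratio, so f₂ = f₁ · (width₂/width₁) = 62 × 37.2/4.39.
f₂ = 62 × 8.47380 ≈ 525.376 mm.

525 mm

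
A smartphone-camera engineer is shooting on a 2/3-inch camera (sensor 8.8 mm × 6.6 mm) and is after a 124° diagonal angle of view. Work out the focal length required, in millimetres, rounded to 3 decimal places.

2.924 mm

Sensor diagonal = √(8.8² + 6.6²) = √121.0000 ≈ 11.0000 mm.
From α = 2·arctan(d/2f) we get f = d / (2·tan(α/2)).
With d = 11.0000 mm and α/2 = 62°, tan(α/2) ≈ 1.88073, so f ≈ 11.0000 / 3.76145 ≈ 2.9244 mm.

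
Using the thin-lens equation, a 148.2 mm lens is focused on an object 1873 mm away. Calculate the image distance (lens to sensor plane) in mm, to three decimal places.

1/dᵢ = 1/f − 1/dₒ = 1/148.2 − 1/1873 = 0.0062137 mm⁻¹.
dᵢ = 1/0.0062137 ≈ 160.9338 mm.

160.934 mm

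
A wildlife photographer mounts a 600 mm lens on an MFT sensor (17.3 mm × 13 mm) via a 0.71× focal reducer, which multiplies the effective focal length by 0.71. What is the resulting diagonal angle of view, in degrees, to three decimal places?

2.910°

Effective focal length f = 600 × 0.71 = 426 mm.
Sensor diagonal = √(17.3² + 13²) = √468.2900 ≈ 21.6400 mm.
α = 2·arctan(21.640 / (2 × 426)) = 2·arctan(0.02540) ≈ 2.9099°.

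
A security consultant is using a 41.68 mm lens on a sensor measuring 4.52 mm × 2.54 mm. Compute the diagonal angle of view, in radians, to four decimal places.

0.1242 rad

Sensor diagonal = √(4.52² + 2.54²) = √26.8820 ≈ 5.1848 mm.
Angle of view α = 2·arctan(d/2f) with d = 5.1848 mm and f = 41.68 mm.
d/2f = 0.06220; arctan(0.06220) ≈ 0.0621 rad, so α ≈ 0.1242 rad.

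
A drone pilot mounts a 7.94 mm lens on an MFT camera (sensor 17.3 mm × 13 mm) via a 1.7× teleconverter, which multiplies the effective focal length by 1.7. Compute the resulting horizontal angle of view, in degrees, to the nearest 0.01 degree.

Effective focal length f = 7.94 × 1.7 = 13.498 mm.
α = 2·arctan(17.3 / (2 × 13.498)) = 2·arctan(0.64084) ≈ 65.3064°.

65.31°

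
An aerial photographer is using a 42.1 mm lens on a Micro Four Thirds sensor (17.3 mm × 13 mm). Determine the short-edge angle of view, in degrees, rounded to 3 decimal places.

17.554°

Angle of view α = 2·arctan(h/2f) with h = 13 mm and f = 42.1 mm.
h/2f = 0.15439; arctan(0.15439) ≈ 8.7768°, so α ≈ 17.5537°.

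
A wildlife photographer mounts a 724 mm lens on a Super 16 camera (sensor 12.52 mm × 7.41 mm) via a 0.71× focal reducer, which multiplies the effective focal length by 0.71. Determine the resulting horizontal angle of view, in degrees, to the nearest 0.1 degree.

Effective focal length f = 724 × 0.71 = 514.04 mm.
α = 2·arctan(12.52 / (2 × 514.04)) = 2·arctan(0.01218) ≈ 1.3954°.

1.4°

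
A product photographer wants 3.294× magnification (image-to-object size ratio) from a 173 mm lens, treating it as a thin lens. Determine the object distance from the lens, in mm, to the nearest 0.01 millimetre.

With m = dᵢ/dₒ and 1/f = 1/dₒ + 1/dᵢ, substituting dᵢ = m·dₒ gives 1/f = (1 + 1/m)/dₒ, hence dₒ = f·(1 + 1/m).
dₒ = 173 × (1 + 1/3.294) = 173 × 1.30358 ≈ 225.520 mm.

225.52 mm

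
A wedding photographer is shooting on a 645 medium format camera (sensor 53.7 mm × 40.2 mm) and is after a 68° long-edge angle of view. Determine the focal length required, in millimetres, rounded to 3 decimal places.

From α = 2·arctan(w/2f) we get f = w / (2·tan(α/2)).
With w = 53.7 mm and α/2 = 34°, tan(α/2) ≈ 0.67451, so f ≈ 53.7 / 1.34902 ≈ 39.8068 mm.

39.807 mm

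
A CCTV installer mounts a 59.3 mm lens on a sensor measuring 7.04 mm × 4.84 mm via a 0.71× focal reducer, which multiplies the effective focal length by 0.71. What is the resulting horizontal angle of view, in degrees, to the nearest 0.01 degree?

9.56°

Effective focal length f = 59.3 × 0.71 = 42.103 mm.
α = 2·arctan(7.04 / (2 × 42.103)) = 2·arctan(0.08360) ≈ 9.5581°.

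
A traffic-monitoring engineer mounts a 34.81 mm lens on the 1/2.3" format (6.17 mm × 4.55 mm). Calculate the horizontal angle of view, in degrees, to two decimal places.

Angle of view α = 2·arctan(w/2f) with w = 6.17 mm and f = 34.81 mm.
w/2f = 0.08862; arctan(0.08862) ≈ 5.0645°, so α ≈ 10.1291°.

10.13°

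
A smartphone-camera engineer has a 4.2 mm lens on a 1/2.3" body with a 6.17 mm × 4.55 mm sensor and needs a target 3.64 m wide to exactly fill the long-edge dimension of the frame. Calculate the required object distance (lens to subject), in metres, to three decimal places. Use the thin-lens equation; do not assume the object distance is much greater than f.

W: 3.64 m = 3640 mm.
Magnification m = w/W = dᵢ/dₒ; combined with 1/f = 1/dₒ + 1/dᵢ this gives dₒ = f·(1 + W/w).
dₒ = 4.2 mm × (1 + 3640/6.17) = 4.2 × 590.9514 ≈ 2481.996 mm = 2.482 m.

2.482 m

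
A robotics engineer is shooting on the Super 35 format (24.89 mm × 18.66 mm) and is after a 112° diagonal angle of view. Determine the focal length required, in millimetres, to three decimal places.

10.491 mm

Sensor diagonal = √(24.89² + 18.66²) = √967.7077 ≈ 31.1080 mm.
From α = 2·arctan(d/2f) we get f = d / (2·tan(α/2)).
With d = 31.1080 mm and α/2 = 56°, tan(α/2) ≈ 1.48256, so f ≈ 31.1080 / 2.96512 ≈ 10.4913 mm.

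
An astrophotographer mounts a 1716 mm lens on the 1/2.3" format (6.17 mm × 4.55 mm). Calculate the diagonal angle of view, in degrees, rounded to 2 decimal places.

Sensor diagonal = √(6.17² + 4.55²) = √58.7714 ≈ 7.6663 mm.
Angle of view α = 2·arctan(d/2f) with d = 7.6663 mm and f = 1716 mm.
d/2f = 0.00223; arctan(0.00223) ≈ 0.1280°, so α ≈ 0.2560°.

0.26°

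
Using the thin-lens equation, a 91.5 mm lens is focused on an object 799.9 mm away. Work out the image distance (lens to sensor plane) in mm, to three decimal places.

1/dᵢ = 1/f − 1/dₒ = 1/91.5 − 1/799.9 = 0.0096788 mm⁻¹.
dᵢ = 1/0.0096788 ≈ 103.3185 mm.

103.319 mm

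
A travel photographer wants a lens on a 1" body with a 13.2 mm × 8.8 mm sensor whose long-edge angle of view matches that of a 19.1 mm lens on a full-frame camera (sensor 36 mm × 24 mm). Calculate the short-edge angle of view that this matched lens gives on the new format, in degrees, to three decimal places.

Equal long-edge AOV ⇒ f₂ = f₁ · 13.2/36 = 19.1 × 0.36667 ≈ 7.0033 mm.
Short-edge AOV on the new format = 2·arctan(8.8 / (2 × 7.0033)) = 2·arctan(0.62827) ≈ 64.2800°.

64.280°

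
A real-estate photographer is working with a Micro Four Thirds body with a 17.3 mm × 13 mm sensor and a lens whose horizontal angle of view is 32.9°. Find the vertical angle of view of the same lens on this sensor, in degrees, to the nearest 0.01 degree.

From the horizontal AOV: f = 17.3 / (2·tan(16.45°)) = 17.3 / 0.59053 ≈ 29.2958 mm.
Vertical AOV = 2·arctan(13 / (2 × 29.2958)) = 2·arctan(0.22188) ≈ 25.0197°.

25.02°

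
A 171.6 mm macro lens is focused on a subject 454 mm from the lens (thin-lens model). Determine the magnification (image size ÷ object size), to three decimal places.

0.608×

Thin lens: 1/f = 1/dₒ + 1/dᵢ → 1/dᵢ = 1/171.6 − 1/454 = 0.0036249 mm⁻¹, so dᵢ ≈ 275.8725 mm.
Magnification m = dᵢ/dₒ = 275.8725/454 ≈ 0.60765.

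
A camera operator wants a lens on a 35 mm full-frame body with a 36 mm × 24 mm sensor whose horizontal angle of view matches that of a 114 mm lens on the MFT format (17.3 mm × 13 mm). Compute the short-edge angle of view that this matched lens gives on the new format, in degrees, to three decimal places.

Equal horizontal AOV ⇒ f₂ = f₁ · 36/17.3 = 114 × 2.08092 ≈ 237.2254 mm.
Short-edge AOV on the new format = 2·arctan(24 / (2 × 237.2254)) = 2·arctan(0.05058) ≈ 5.7917°.

5.792°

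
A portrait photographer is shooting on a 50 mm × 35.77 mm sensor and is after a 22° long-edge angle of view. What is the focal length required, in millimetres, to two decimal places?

128.61 mm

From α = 2·arctan(w/2f) we get f = w / (2·tan(α/2)).
With w = 50 mm and α/2 = 11°, tan(α/2) ≈ 0.19438, so f ≈ 50 / 0.38876 ≈ 128.6139 mm.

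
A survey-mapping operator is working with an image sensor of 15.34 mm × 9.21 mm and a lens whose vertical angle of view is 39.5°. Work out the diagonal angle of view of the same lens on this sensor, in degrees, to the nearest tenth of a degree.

From the vertical AOV: f = 9.21 / (2·tan(19.75°)) = 9.21 / 0.71807 ≈ 12.8260 mm.
Sensor diagonal = √(15.34² + 9.21²) = √320.1397 ≈ 17.8924 mm.
Diagonal AOV = 2·arctan(17.8924 / (2 × 12.8260)) = 2·arctan(0.69751) ≈ 69.7921°.

69.8°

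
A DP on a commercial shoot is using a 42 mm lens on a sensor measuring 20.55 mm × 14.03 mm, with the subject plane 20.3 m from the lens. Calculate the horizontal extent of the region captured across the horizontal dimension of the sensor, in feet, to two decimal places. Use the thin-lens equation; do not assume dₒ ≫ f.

32.52 ft

dₒ: 20.3 m = 20300 mm.
Similar triangles through the lens centre give W/dₒ = w/dᵢ; with 1/f = 1/dₒ + 1/dᵢ this gives W = w·(dₒ − f)/f.
W = 20.55 mm × (20300 − 42) / 42 = 20.55 × 482.3333 ≈ 9911.950 mm = 9911.950/304.8 ft = 32.5195 ft.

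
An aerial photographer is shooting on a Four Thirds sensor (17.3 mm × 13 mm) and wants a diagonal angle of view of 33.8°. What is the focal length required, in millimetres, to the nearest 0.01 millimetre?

35.61 mm

Sensor diagonal = √(17.3² + 13²) = √468.2900 ≈ 21.6400 mm.
From α = 2·arctan(d/2f) we get f = d / (2·tan(α/2)).
With d = 21.6400 mm and α/2 = 16.9°, tan(α/2) ≈ 0.30382, so f ≈ 21.6400 / 0.60765 ≈ 35.6128 mm.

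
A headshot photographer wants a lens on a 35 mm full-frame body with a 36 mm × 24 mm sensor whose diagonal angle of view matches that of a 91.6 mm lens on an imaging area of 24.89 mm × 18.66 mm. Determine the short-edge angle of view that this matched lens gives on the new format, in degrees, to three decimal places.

10.762°

Sensor diagonal = √(24.89² + 18.66²) = √967.7077 ≈ 31.1080 mm.
Sensor diagonal = √(36² + 24²) = √1872.0000 ≈ 43.2666 mm.
Equal diagonal AOV ⇒ f₂ = f₁ · 43.2666/31.1080 = 91.6 × 1.39085 ≈ 127.4020 mm.
Short-edge AOV on the new format = 2·arctan(24 / (2 × 127.4020)) = 2·arctan(0.09419) ≈ 10.7616°.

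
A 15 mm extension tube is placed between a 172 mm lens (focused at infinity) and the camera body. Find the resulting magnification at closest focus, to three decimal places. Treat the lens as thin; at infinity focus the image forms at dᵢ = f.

0.087×

The tube moves the image plane from f to f + e, so dᵢ = 172 + 15 = 187 mm. Focus is achieved when 1/f = 1/dₒ + 1/dᵢ, giving dₒ = 1/(1/f − 1/(f+e)).
Magnification m = dᵢ/dₒ = (f+e)·(1/f − 1/(f+e)) = e/f = 15/172 ≈ 0.0872.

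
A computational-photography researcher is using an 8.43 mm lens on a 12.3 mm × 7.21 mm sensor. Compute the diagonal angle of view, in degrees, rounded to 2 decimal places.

80.44°

Sensor diagonal = √(12.3² + 7.21²) = √203.2741 ≈ 14.2574 mm.
Angle of view α = 2·arctan(d/2f) with d = 14.2574 mm and f = 8.43 mm.
d/2f = 0.84564; arctan(0.84564) ≈ 40.2191°, so α ≈ 80.4381°.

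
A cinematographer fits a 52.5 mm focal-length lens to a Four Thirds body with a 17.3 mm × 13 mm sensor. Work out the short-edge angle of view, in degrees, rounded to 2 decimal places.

Angle of view α = 2·arctan(h/2f) with h = 13 mm and f = 52.5 mm.
h/2f = 0.12381; arctan(0.12381) ≈ 7.0578°, so α ≈ 14.1157°.

14.12°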